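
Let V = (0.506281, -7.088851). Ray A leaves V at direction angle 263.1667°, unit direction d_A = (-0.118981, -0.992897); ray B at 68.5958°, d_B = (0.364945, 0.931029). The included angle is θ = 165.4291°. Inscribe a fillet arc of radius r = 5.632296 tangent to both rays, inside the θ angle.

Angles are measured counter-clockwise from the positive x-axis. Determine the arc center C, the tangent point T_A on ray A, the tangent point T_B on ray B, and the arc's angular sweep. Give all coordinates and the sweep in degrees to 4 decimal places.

center=(6.0129,-8.4739) T_A=(0.4206,-7.8038) T_B=(0.7691,-6.4185) sweep=14.5709

bisector direction at 345.8813° = (0.969792,-0.243932)
center distance |VC| = r/sin(θ/2) = 5.632296/sin(82.7146°) = 5.678137
C = V + |VC|·bis = (6.0129,-8.4739)
T_A = V + ((C−V)·d_A)·d_A = V + 0.7201·d_A = (0.4206,-7.8038)
T_B = V + ((C−V)·d_B)·d_B = V + 0.7201·d_B = (0.7691,-6.4185)
sweep = 180° − θ = 14.5709°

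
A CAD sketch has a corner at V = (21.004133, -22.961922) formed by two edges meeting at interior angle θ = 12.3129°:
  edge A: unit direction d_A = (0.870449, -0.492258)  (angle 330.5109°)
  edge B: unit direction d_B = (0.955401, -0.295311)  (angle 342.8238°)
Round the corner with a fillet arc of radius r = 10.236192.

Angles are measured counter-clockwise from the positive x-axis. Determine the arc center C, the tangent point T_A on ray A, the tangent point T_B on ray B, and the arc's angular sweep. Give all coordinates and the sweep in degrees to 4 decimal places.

center=(108.6465,-60.7659) T_A=(103.6076,-69.6760) T_B=(111.6693,-50.9862) sweep=167.6871

bisector direction at 336.6673° = (0.918221,-0.396069)
center distance |VC| = r/sin(θ/2) = 10.236192/sin(6.1565°) = 95.447975
C = V + |VC|·bis = (108.6465,-60.7659)
T_A = V + ((C−V)·d_A)·d_A = V + 94.8975·d_A = (103.6076,-69.6760)
T_B = V + ((C−V)·d_B)·d_B = V + 94.8975·d_B = (111.6693,-50.9862)
sweep = 180° − θ = 167.6871°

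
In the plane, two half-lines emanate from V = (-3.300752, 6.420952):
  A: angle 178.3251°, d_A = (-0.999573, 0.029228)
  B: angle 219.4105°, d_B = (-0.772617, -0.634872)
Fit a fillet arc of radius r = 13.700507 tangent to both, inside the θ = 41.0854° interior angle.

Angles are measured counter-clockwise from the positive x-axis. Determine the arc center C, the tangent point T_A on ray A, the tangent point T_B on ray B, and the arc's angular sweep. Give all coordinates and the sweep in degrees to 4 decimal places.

center=(-40.2462,-6.2051) T_A=(-39.8457,7.4896) T_B=(-31.5481,-16.7903) sweep=138.9146

bisector direction at 198.8678° = (-0.946267,-0.323386)
center distance |VC| = r/sin(θ/2) = 13.700507/sin(20.5427°) = 39.043312
C = V + |VC|·bis = (-40.2462,-6.2051)
T_A = V + ((C−V)·d_A)·d_A = V + 36.5606·d_A = (-39.8457,7.4896)
T_B = V + ((C−V)·d_B)·d_B = V + 36.5606·d_B = (-31.5481,-16.7903)
sweep = 180° − θ = 138.9146°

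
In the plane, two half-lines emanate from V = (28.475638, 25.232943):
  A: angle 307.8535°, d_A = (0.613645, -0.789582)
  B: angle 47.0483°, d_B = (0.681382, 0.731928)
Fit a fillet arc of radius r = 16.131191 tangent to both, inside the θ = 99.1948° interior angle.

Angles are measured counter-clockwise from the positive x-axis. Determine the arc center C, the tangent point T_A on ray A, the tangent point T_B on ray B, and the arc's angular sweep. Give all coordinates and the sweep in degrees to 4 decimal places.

center=(49.6379,24.2908) T_A=(36.9010,14.3920) T_B=(37.8310,35.2823) sweep=80.8052

bisector direction at 357.4509° = (0.999010,-0.044476)
center distance |VC| = r/sin(θ/2) = 16.131191/sin(49.5974°) = 21.183194
C = V + |VC|·bis = (49.6379,24.2908)
T_A = V + ((C−V)·d_A)·d_A = V + 13.7300·d_A = (36.9010,14.3920)
T_B = V + ((C−V)·d_B)·d_B = V + 13.7300·d_B = (37.8310,35.2823)
sweep = 180° − θ = 80.8052°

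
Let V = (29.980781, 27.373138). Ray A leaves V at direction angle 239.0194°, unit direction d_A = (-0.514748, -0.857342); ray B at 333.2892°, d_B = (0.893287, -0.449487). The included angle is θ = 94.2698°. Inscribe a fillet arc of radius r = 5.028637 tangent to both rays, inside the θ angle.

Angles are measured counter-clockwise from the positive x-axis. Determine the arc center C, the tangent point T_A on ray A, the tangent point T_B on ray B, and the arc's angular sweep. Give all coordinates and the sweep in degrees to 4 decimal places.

center=(31.8896,20.7833) T_A=(27.5784,23.3718) T_B=(34.1499,25.2753) sweep=85.7302

bisector direction at 286.1543° = (0.278225,-0.960516)
center distance |VC| = r/sin(θ/2) = 5.028637/sin(47.1349°) = 6.860749
C = V + |VC|·bis = (31.8896,20.7833)
T_A = V + ((C−V)·d_A)·d_A = V + 4.6672·d_A = (27.5784,23.3718)
T_B = V + ((C−V)·d_B)·d_B = V + 4.6672·d_B = (34.1499,25.2753)
sweep = 180° − θ = 85.7302°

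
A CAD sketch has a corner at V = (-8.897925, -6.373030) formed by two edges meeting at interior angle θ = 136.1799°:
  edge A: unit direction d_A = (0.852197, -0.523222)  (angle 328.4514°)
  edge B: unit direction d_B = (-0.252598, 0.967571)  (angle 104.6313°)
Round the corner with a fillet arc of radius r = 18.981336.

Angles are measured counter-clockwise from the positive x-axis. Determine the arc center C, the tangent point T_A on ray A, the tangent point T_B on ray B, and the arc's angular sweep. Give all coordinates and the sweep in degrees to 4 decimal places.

bisector direction at 36.5413° = (0.803427,0.595403)
center distance |VC| = r/sin(θ/2) = 18.981336/sin(68.0900°) = 20.459079
C = V + |VC|·bis = (7.5395,5.8084)
T_A = V + ((C−V)·d_A)·d_A = V + 7.6343·d_A = (-2.3920,-10.3675)
T_B = V + ((C−V)·d_B)·d_B = V + 7.6343·d_B = (-10.8263,1.0137)
sweep = 180° − θ = 43.8201°

center=(7.5395,5.8084) T_A=(-2.3920,-10.3675) T_B=(-10.8263,1.0137) sweep=43.8201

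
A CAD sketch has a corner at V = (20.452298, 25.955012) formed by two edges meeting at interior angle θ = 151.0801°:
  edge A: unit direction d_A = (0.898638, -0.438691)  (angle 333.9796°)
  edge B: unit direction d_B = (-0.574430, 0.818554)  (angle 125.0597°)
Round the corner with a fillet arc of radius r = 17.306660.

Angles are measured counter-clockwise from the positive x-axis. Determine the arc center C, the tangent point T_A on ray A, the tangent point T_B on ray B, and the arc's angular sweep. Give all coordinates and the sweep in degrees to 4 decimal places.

bisector direction at 49.5197° = (0.649187,0.760629)
center distance |VC| = r/sin(θ/2) = 17.306660/sin(75.5400°) = 17.872828
C = V + |VC|·bis = (32.0551,39.5496)
T_A = V + ((C−V)·d_A)·d_A = V + 4.4629·d_A = (24.4628,23.9972)
T_B = V + ((C−V)·d_B)·d_B = V + 4.4629·d_B = (17.8887,29.6081)
sweep = 180° − θ = 28.9199°

center=(32.0551,39.5496) T_A=(24.4628,23.9972) T_B=(17.8887,29.6081) sweep=28.9199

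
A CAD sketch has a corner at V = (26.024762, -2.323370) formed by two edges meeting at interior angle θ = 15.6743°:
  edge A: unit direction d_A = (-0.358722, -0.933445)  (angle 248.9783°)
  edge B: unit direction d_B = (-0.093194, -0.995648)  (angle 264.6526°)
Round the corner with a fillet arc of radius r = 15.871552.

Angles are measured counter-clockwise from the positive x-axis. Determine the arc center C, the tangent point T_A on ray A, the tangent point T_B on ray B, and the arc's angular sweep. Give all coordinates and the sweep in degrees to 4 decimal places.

center=(-0.5239,-115.6515) T_A=(-15.3391,-109.9580) T_B=(15.2786,-117.1306) sweep=164.3257

bisector direction at 256.8154° = (-0.228088,-0.973640)
center distance |VC| = r/sin(θ/2) = 15.871552/sin(7.8372°) = 116.396248
C = V + |VC|·bis = (-0.5239,-115.6515)
T_A = V + ((C−V)·d_A)·d_A = V + 115.3091·d_A = (-15.3391,-109.9580)
T_B = V + ((C−V)·d_B)·d_B = V + 115.3091·d_B = (15.2786,-117.1306)
sweep = 180° − θ = 164.3257°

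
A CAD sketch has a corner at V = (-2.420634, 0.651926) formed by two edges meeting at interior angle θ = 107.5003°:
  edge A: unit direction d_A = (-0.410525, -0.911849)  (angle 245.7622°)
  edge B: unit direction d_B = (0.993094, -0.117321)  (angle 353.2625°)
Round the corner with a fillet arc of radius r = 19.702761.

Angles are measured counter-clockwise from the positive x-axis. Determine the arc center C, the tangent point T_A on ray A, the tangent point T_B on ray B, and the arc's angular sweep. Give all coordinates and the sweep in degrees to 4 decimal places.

bisector direction at 299.5124° = (0.492611,-0.870250)
center distance |VC| = r/sin(θ/2) = 19.702761/sin(53.7501°) = 24.431589
C = V + |VC|·bis = (9.6146,-20.6097)
T_A = V + ((C−V)·d_A)·d_A = V + 14.4466·d_A = (-8.3513,-12.5212)
T_B = V + ((C−V)·d_B)·d_B = V + 14.4466·d_B = (11.9262,-1.0430)
sweep = 180° − θ = 72.4997°

center=(9.6146,-20.6097) T_A=(-8.3513,-12.5212) T_B=(11.9262,-1.0430) sweep=72.4997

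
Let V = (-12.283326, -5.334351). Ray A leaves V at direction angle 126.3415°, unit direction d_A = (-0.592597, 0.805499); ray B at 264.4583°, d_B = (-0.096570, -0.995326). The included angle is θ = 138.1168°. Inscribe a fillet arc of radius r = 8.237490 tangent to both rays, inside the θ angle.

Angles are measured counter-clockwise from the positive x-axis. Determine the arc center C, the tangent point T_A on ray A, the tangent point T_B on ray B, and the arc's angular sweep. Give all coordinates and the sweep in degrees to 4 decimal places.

bisector direction at 195.3999° = (-0.964096,-0.265554)
center distance |VC| = r/sin(θ/2) = 8.237490/sin(69.0584°) = 8.820100
C = V + |VC|·bis = (-20.7867,-7.6766)
T_A = V + ((C−V)·d_A)·d_A = V + 3.1524·d_A = (-14.1515,-2.7951)
T_B = V + ((C−V)·d_B)·d_B = V + 3.1524·d_B = (-12.5878,-8.4721)
sweep = 180° − θ = 41.8832°

center=(-20.7867,-7.6766) T_A=(-14.1515,-2.7951) T_B=(-12.5878,-8.4721) sweep=41.8832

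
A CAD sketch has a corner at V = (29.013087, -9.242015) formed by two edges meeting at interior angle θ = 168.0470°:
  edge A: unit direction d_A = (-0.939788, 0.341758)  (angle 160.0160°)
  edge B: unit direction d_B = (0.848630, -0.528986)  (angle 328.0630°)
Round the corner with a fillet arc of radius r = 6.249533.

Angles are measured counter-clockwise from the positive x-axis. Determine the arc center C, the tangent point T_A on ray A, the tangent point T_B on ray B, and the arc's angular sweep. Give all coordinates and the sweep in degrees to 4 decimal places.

center=(26.2624,-14.8917) T_A=(28.3982,-9.0184) T_B=(29.5683,-9.5881) sweep=11.9530

bisector direction at 244.0395° = (-0.437751,-0.899096)
center distance |VC| = r/sin(θ/2) = 6.249533/sin(84.0235°) = 6.283687
C = V + |VC|·bis = (26.2624,-14.8917)
T_A = V + ((C−V)·d_A)·d_A = V + 0.6543·d_A = (28.3982,-9.0184)
T_B = V + ((C−V)·d_B)·d_B = V + 0.6543·d_B = (29.5683,-9.5881)
sweep = 180° − θ = 11.9530°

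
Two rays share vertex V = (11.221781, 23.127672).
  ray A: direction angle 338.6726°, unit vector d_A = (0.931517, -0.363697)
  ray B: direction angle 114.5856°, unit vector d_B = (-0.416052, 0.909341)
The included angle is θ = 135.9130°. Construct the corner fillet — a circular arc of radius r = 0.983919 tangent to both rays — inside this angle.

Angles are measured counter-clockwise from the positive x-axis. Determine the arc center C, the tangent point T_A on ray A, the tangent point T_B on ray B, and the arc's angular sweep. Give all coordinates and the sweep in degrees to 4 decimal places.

center=(11.9507,23.8993) T_A=(11.5929,22.9828) T_B=(11.0560,23.4900) sweep=44.0870

bisector direction at 46.6291° = (0.686718,0.726924)
center distance |VC| = r/sin(θ/2) = 0.983919/sin(67.9565°) = 1.061517
C = V + |VC|·bis = (11.9507,23.8993)
T_A = V + ((C−V)·d_A)·d_A = V + 0.3984·d_A = (11.5929,22.9828)
T_B = V + ((C−V)·d_B)·d_B = V + 0.3984·d_B = (11.0560,23.4900)
sweep = 180° − θ = 44.0870°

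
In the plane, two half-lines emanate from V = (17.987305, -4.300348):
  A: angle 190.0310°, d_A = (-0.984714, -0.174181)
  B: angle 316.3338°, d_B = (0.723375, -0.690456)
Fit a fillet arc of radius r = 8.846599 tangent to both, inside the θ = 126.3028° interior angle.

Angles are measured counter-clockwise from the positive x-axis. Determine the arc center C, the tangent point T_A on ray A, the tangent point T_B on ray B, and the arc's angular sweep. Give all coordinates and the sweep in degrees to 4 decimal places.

bisector direction at 253.1824° = (-0.289326,-0.957231)
center distance |VC| = r/sin(θ/2) = 8.846599/sin(63.1514°) = 9.915455
C = V + |VC|·bis = (15.1185,-13.7917)
T_A = V + ((C−V)·d_A)·d_A = V + 4.4782·d_A = (13.5776,-5.0804)
T_B = V + ((C−V)·d_B)·d_B = V + 4.4782·d_B = (21.2267,-7.3923)
sweep = 180° − θ = 53.6972°

center=(15.1185,-13.7917) T_A=(13.5776,-5.0804) T_B=(21.2267,-7.3923) sweep=53.6972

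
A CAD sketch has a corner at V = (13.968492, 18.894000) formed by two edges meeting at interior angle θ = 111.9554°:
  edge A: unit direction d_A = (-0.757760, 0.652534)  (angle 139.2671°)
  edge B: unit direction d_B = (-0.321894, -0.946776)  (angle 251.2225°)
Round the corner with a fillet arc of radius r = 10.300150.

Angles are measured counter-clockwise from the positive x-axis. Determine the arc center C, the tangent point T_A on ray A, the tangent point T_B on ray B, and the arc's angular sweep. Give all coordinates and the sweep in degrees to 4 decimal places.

center=(1.9783,15.6263) T_A=(8.6995,23.4313) T_B=(11.7302,12.3107) sweep=68.0446

bisector direction at 195.2448° = (-0.964811,-0.262944)
center distance |VC| = r/sin(θ/2) = 10.300150/sin(55.9777°) = 12.427489
C = V + |VC|·bis = (1.9783,15.6263)
T_A = V + ((C−V)·d_A)·d_A = V + 6.9534·d_A = (8.6995,23.4313)
T_B = V + ((C−V)·d_B)·d_B = V + 6.9534·d_B = (11.7302,12.3107)
sweep = 180° − θ = 68.0446°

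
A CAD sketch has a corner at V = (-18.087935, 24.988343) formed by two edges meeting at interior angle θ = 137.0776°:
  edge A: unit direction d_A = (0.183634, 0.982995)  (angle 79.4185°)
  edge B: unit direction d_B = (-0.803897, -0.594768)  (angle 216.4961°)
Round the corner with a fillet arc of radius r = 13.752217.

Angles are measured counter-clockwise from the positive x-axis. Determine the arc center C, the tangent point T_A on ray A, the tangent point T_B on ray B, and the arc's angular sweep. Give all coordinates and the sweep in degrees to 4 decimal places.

bisector direction at 147.9573° = (-0.847653,0.530551)
center distance |VC| = r/sin(θ/2) = 13.752217/sin(68.5388°) = 14.776755
C = V + |VC|·bis = (-30.6135,32.8282)
T_A = V + ((C−V)·d_A)·d_A = V + 5.4064·d_A = (-17.0951,30.3028)
T_B = V + ((C−V)·d_B)·d_B = V + 5.4064·d_B = (-22.4341,21.7728)
sweep = 180° − θ = 42.9224°

center=(-30.6135,32.8282) T_A=(-17.0951,30.3028) T_B=(-22.4341,21.7728) sweep=42.9224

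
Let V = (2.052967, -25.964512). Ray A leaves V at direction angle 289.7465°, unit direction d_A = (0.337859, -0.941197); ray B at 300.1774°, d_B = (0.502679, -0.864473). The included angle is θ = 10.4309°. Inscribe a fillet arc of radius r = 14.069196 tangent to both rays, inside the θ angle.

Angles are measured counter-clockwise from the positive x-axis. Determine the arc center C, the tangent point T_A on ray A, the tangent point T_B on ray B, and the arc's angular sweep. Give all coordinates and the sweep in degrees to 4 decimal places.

bisector direction at 294.9620° = (0.422016,-0.906588)
center distance |VC| = r/sin(θ/2) = 14.069196/sin(5.2154°) = 154.774726
C = V + |VC|·bis = (67.3704,-166.2815)
T_A = V + ((C−V)·d_A)·d_A = V + 154.1339·d_A = (54.1285,-171.0349)
T_B = V + ((C−V)·d_B)·d_B = V + 154.1339·d_B = (79.5329,-159.2092)
sweep = 180° − θ = 169.5691°

center=(67.3704,-166.2815) T_A=(54.1285,-171.0349) T_B=(79.5329,-159.2092) sweep=169.5691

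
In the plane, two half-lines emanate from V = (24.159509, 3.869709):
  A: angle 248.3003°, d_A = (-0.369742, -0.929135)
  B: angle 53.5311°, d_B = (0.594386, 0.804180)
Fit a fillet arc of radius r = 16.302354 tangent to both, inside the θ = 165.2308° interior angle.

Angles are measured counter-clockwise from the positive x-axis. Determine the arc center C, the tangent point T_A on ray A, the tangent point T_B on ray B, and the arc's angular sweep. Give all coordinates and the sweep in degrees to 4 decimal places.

center=(38.5254,-4.1211) T_A=(23.3783,1.9066) T_B=(25.4154,5.5688) sweep=14.7692

bisector direction at 330.9157° = (0.873905,-0.486096)
center distance |VC| = r/sin(θ/2) = 16.302354/sin(82.6154°) = 16.438701
C = V + |VC|·bis = (38.5254,-4.1211)
T_A = V + ((C−V)·d_A)·d_A = V + 2.1129·d_A = (23.3783,1.9066)
T_B = V + ((C−V)·d_B)·d_B = V + 2.1129·d_B = (25.4154,5.5688)
sweep = 180° − θ = 14.7692°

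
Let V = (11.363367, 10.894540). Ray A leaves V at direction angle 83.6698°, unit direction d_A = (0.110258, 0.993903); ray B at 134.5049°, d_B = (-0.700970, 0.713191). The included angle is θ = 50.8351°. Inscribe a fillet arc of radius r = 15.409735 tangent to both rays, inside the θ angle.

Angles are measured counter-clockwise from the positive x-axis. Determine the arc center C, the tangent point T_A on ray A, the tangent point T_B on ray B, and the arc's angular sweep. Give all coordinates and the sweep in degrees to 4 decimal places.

center=(-0.3771,44.8231) T_A=(14.9387,43.1240) T_B=(-11.3671,34.0213) sweep=129.1649

bisector direction at 109.0874° = (-0.327009,0.945021)
center distance |VC| = r/sin(θ/2) = 15.409735/sin(25.4175°) = 35.902402
C = V + |VC|·bis = (-0.3771,44.8231)
T_A = V + ((C−V)·d_A)·d_A = V + 32.4272·d_A = (14.9387,43.1240)
T_B = V + ((C−V)·d_B)·d_B = V + 32.4272·d_B = (-11.3671,34.0213)
sweep = 180° − θ = 129.1649°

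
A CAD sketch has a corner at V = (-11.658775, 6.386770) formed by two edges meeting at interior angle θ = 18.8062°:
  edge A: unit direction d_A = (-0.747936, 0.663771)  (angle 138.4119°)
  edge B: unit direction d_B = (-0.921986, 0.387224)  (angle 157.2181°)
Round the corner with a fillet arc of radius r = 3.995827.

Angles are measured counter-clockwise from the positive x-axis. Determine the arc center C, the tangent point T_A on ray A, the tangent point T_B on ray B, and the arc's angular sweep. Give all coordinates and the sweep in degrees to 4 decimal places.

bisector direction at 147.8150° = (-0.846333,0.532655)
center distance |VC| = r/sin(θ/2) = 3.995827/sin(9.4031°) = 24.457358
C = V + |VC|·bis = (-32.3578,19.4141)
T_A = V + ((C−V)·d_A)·d_A = V + 24.1287·d_A = (-29.7055,22.4027)
T_B = V + ((C−V)·d_B)·d_B = V + 24.1287·d_B = (-33.9051,15.7300)
sweep = 180° − θ = 161.1938°

center=(-32.3578,19.4141) T_A=(-29.7055,22.4027) T_B=(-33.9051,15.7300) sweep=161.1938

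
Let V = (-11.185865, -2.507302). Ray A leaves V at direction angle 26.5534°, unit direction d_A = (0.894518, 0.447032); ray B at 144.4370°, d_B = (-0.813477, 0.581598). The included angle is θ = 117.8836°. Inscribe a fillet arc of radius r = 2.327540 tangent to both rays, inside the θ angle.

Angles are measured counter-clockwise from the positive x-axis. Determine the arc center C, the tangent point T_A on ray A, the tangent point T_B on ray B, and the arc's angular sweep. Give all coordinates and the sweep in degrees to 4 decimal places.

bisector direction at 85.4952° = (0.078543,0.996911)
center distance |VC| = r/sin(θ/2) = 2.327540/sin(58.9418°) = 2.717046
C = V + |VC|·bis = (-10.9725,0.2014)
T_A = V + ((C−V)·d_A)·d_A = V + 1.4017·d_A = (-9.9320,-1.8807)
T_B = V + ((C−V)·d_B)·d_B = V + 1.4017·d_B = (-12.3262,-1.6920)
sweep = 180° − θ = 62.1164°

center=(-10.9725,0.2014) T_A=(-9.9320,-1.8807) T_B=(-12.3262,-1.6920) sweep=62.1164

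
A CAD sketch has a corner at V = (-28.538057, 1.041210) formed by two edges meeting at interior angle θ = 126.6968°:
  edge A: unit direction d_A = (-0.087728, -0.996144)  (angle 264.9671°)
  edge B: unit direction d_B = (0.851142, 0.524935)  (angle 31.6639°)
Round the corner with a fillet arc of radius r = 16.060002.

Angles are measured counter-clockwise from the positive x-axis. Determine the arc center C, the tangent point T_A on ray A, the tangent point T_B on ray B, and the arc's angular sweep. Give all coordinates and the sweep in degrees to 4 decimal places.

center=(-13.2471,-8.3970) T_A=(-29.2452,-6.9881) T_B=(-21.6776,5.2724) sweep=53.3032

bisector direction at 328.3155° = (0.850953,-0.525241)
center distance |VC| = r/sin(θ/2) = 16.060002/sin(63.3484°) = 17.969220
C = V + |VC|·bis = (-13.2471,-8.3970)
T_A = V + ((C−V)·d_A)·d_A = V + 8.0603·d_A = (-29.2452,-6.9881)
T_B = V + ((C−V)·d_B)·d_B = V + 8.0603·d_B = (-21.6776,5.2724)
sweep = 180° − θ = 53.3032°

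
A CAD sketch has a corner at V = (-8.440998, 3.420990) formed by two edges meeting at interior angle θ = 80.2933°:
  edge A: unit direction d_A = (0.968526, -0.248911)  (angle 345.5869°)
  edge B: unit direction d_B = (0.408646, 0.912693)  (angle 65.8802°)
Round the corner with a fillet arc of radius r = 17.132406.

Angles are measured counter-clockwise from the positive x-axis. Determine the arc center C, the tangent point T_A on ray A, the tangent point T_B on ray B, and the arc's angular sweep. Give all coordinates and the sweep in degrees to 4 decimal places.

center=(15.4960,14.9583) T_A=(11.2315,-1.6348) T_B=(-0.1407,21.9594) sweep=99.7067

bisector direction at 25.7336° = (0.900823,0.434187)
center distance |VC| = r/sin(θ/2) = 17.132406/sin(40.1467°) = 26.572325
C = V + |VC|·bis = (15.4960,14.9583)
T_A = V + ((C−V)·d_A)·d_A = V + 20.3118·d_A = (11.2315,-1.6348)
T_B = V + ((C−V)·d_B)·d_B = V + 20.3118·d_B = (-0.1407,21.9594)
sweep = 180° − θ = 99.7067°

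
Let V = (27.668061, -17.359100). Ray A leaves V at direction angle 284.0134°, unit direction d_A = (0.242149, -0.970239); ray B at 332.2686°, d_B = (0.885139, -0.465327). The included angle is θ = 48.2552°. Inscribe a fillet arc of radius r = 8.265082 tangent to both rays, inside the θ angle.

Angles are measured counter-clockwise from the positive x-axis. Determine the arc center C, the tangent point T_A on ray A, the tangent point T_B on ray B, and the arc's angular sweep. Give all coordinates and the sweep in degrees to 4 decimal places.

center=(40.1555,-33.2615) T_A=(32.1364,-35.2629) T_B=(44.0015,-25.9458) sweep=131.7448

bisector direction at 308.1410° = (0.617599,-0.786493)
center distance |VC| = r/sin(θ/2) = 8.265082/sin(24.1276°) = 20.219388
C = V + |VC|·bis = (40.1555,-33.2615)
T_A = V + ((C−V)·d_A)·d_A = V + 18.4530·d_A = (32.1364,-35.2629)
T_B = V + ((C−V)·d_B)·d_B = V + 18.4530·d_B = (44.0015,-25.9458)
sweep = 180° − θ = 131.7448°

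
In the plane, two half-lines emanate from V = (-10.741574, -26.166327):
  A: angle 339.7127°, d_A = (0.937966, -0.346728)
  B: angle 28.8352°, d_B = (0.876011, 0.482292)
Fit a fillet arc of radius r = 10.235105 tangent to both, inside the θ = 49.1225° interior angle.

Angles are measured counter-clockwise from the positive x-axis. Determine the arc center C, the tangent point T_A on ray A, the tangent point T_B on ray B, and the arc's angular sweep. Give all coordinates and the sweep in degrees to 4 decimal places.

center=(13.8134,-24.3313) T_A=(10.2646,-33.9314) T_B=(8.8770,-15.3652) sweep=130.8775

bisector direction at 4.2739° = (0.997219,0.074525)
center distance |VC| = r/sin(θ/2) = 10.235105/sin(24.5613°) = 24.623401
C = V + |VC|·bis = (13.8134,-24.3313)
T_A = V + ((C−V)·d_A)·d_A = V + 22.3954·d_A = (10.2646,-33.9314)
T_B = V + ((C−V)·d_B)·d_B = V + 22.3954·d_B = (8.8770,-15.3652)
sweep = 180° − θ = 130.8775°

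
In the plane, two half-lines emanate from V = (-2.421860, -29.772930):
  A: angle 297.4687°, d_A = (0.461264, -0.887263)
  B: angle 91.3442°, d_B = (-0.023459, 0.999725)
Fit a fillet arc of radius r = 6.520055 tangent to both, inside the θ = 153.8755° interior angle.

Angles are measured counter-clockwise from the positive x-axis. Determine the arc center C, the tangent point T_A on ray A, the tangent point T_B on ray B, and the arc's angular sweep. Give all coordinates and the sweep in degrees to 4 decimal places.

center=(4.0609,-28.1077) T_A=(-1.7241,-31.1151) T_B=(-2.4573,-28.2606) sweep=26.1245

bisector direction at 14.4065° = (0.968555,0.248799)
center distance |VC| = r/sin(θ/2) = 6.520055/sin(76.9377°) = 6.693242
C = V + |VC|·bis = (4.0609,-28.1077)
T_A = V + ((C−V)·d_A)·d_A = V + 1.5127·d_A = (-1.7241,-31.1151)
T_B = V + ((C−V)·d_B)·d_B = V + 1.5127·d_B = (-2.4573,-28.2606)
sweep = 180° − θ = 26.1245°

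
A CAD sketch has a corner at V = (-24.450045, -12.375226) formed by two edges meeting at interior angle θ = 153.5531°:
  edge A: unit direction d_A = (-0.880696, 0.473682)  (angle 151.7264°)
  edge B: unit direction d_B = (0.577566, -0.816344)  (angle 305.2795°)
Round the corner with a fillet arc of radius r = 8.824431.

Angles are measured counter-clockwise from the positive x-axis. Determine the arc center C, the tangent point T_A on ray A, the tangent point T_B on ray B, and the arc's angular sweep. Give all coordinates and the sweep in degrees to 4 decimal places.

bisector direction at 228.5030° = (-0.662581,-0.748990)
center distance |VC| = r/sin(θ/2) = 8.824431/sin(76.7766°) = 9.064780
C = V + |VC|·bis = (-30.4562,-19.1647)
T_A = V + ((C−V)·d_A)·d_A = V + 2.0736·d_A = (-26.2762,-11.3930)
T_B = V + ((C−V)·d_B)·d_B = V + 2.0736·d_B = (-23.2524,-14.0680)
sweep = 180° − θ = 26.4469°

center=(-30.4562,-19.1647) T_A=(-26.2762,-11.3930) T_B=(-23.2524,-14.0680) sweep=26.4469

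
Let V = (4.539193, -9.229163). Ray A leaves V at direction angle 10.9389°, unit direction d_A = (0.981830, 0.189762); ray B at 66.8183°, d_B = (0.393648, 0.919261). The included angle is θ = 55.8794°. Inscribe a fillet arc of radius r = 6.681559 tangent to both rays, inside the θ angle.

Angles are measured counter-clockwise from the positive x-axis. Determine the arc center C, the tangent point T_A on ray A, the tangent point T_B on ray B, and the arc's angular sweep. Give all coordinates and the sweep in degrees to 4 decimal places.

bisector direction at 38.8786° = (0.778478,0.627672)
center distance |VC| = r/sin(θ/2) = 6.681559/sin(27.9397°) = 14.260319
C = V + |VC|·bis = (15.6405,-0.2784)
T_A = V + ((C−V)·d_A)·d_A = V + 12.5982·d_A = (16.9084,-6.8385)
T_B = V + ((C−V)·d_B)·d_B = V + 12.5982·d_B = (9.4984,2.3518)
sweep = 180° − θ = 124.1206°

center=(15.6405,-0.2784) T_A=(16.9084,-6.8385) T_B=(9.4984,2.3518) sweep=124.1206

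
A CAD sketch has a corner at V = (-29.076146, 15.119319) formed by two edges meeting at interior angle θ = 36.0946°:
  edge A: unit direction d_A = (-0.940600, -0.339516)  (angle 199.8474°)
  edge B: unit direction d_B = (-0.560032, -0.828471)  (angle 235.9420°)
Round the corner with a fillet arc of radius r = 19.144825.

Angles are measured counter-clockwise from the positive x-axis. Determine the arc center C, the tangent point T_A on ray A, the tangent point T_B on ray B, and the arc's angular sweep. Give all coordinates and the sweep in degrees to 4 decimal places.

center=(-77.8427,-22.8371) T_A=(-84.3426,-4.8295) T_B=(-61.9817,-33.5588) sweep=143.9054

bisector direction at 217.8947° = (-0.789141,-0.614212)
center distance |VC| = r/sin(θ/2) = 19.144825/sin(18.0473°) = 61.796965
C = V + |VC|·bis = (-77.8427,-22.8371)
T_A = V + ((C−V)·d_A)·d_A = V + 58.7566·d_A = (-84.3426,-4.8295)
T_B = V + ((C−V)·d_B)·d_B = V + 58.7566·d_B = (-61.9817,-33.5588)
sweep = 180° − θ = 143.9054°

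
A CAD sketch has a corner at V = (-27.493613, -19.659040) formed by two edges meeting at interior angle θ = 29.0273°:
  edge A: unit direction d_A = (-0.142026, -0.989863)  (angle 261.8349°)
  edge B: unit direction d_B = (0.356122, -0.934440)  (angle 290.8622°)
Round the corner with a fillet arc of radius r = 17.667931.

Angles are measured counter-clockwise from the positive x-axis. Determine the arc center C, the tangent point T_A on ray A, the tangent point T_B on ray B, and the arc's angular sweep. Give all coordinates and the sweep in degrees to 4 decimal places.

bisector direction at 276.3485° = (0.110577,-0.993868)
center distance |VC| = r/sin(θ/2) = 17.667931/sin(14.5137°) = 70.499523
C = V + |VC|·bis = (-19.6980,-89.7262)
T_A = V + ((C−V)·d_A)·d_A = V + 68.2497·d_A = (-37.1869,-87.2169)
T_B = V + ((C−V)·d_B)·d_B = V + 68.2497·d_B = (-3.1884,-83.4343)
sweep = 180° − θ = 150.9727°

center=(-19.6980,-89.7262) T_A=(-37.1869,-87.2169) T_B=(-3.1884,-83.4343) sweep=150.9727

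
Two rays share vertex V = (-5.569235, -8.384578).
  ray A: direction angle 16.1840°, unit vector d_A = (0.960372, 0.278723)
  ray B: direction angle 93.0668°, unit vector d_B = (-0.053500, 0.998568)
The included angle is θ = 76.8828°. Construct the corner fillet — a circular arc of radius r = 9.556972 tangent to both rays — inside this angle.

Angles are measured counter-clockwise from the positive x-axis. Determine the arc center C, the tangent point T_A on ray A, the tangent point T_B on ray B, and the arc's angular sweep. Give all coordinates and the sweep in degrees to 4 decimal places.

center=(3.3299,4.1495) T_A=(5.9937,-5.0287) T_B=(-6.2134,3.6382) sweep=103.1172

bisector direction at 54.6254° = (0.578920,0.815385)
center distance |VC| = r/sin(θ/2) = 9.556972/sin(38.4414°) = 15.371978
C = V + |VC|·bis = (3.3299,4.1495)
T_A = V + ((C−V)·d_A)·d_A = V + 12.0400·d_A = (5.9937,-5.0287)
T_B = V + ((C−V)·d_B)·d_B = V + 12.0400·d_B = (-6.2134,3.6382)
sweep = 180° − θ = 103.1172°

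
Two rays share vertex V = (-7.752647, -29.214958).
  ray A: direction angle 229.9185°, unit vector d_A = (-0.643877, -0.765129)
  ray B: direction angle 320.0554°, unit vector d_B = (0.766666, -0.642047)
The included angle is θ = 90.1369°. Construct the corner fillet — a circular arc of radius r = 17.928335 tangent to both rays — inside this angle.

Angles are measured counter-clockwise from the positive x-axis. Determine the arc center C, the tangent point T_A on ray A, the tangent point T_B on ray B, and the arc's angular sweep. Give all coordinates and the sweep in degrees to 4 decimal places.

center=(-5.5512,-54.4434) T_A=(-19.2687,-42.8997) T_B=(5.9596,-40.6983) sweep=89.8631

bisector direction at 274.9870° = (0.086929,-0.996215)
center distance |VC| = r/sin(θ/2) = 17.928335/sin(45.0684°) = 25.324258
C = V + |VC|·bis = (-5.5512,-54.4434)
T_A = V + ((C−V)·d_A)·d_A = V + 17.8855·d_A = (-19.2687,-42.8997)
T_B = V + ((C−V)·d_B)·d_B = V + 17.8855·d_B = (5.9596,-40.6983)
sweep = 180° − θ = 89.8631°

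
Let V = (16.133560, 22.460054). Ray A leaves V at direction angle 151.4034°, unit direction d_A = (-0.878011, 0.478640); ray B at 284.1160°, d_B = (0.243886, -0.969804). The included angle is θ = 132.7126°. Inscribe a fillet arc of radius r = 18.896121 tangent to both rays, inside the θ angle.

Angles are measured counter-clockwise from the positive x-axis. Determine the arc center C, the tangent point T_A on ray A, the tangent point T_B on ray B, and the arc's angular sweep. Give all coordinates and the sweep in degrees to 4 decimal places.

bisector direction at 217.7597° = (-0.790586,-0.612351)
center distance |VC| = r/sin(θ/2) = 18.896121/sin(66.3563°) = 20.627667
C = V + |VC|·bis = (-0.1744,9.8287)
T_A = V + ((C−V)·d_A)·d_A = V + 8.2727·d_A = (8.8701,26.4197)
T_B = V + ((C−V)·d_B)·d_B = V + 8.2727·d_B = (18.1511,14.4372)
sweep = 180° − θ = 47.2874°

center=(-0.1744,9.8287) T_A=(8.8701,26.4197) T_B=(18.1511,14.4372) sweep=47.2874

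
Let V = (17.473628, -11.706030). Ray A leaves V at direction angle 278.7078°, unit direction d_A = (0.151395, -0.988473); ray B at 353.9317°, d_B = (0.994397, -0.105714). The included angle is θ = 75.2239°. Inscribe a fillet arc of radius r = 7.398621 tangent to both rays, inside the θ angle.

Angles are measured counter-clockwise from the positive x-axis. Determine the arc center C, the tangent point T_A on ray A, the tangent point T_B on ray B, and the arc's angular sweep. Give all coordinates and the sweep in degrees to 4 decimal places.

bisector direction at 316.3198° = (0.723205,-0.690633)
center distance |VC| = r/sin(θ/2) = 7.398621/sin(37.6120°) = 12.122718
C = V + |VC|·bis = (26.2408,-20.0784)
T_A = V + ((C−V)·d_A)·d_A = V + 9.6032·d_A = (18.9275,-21.1985)
T_B = V + ((C−V)·d_B)·d_B = V + 9.6032·d_B = (27.0230,-12.7212)
sweep = 180° − θ = 104.7761°

center=(26.2408,-20.0784) T_A=(18.9275,-21.1985) T_B=(27.0230,-12.7212) sweep=104.7761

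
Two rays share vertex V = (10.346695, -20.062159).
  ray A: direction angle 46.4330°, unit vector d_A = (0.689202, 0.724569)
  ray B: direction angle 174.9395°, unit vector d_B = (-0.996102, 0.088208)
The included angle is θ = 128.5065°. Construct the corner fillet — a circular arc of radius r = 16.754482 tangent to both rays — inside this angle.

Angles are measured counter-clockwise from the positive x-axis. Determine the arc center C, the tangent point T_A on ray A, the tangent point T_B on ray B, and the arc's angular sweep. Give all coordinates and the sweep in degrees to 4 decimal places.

center=(3.7758,-2.6602) T_A=(15.9156,-14.2075) T_B=(2.2980,-19.3494) sweep=51.4935

bisector direction at 110.6862° = (-0.353250,0.935529)
center distance |VC| = r/sin(θ/2) = 16.754482/sin(64.2532°) = 18.601151
C = V + |VC|·bis = (3.7758,-2.6602)
T_A = V + ((C−V)·d_A)·d_A = V + 8.0802·d_A = (15.9156,-14.2075)
T_B = V + ((C−V)·d_B)·d_B = V + 8.0802·d_B = (2.2980,-19.3494)
sweep = 180° − θ = 51.4935°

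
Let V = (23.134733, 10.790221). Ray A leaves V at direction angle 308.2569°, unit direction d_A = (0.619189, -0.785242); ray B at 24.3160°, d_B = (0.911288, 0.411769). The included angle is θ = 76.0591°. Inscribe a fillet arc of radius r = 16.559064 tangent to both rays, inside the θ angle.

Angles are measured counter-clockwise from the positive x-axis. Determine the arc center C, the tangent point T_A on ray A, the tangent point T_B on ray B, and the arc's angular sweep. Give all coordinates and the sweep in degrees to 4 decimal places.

bisector direction at 346.2864° = (0.971493,-0.237068)
center distance |VC| = r/sin(θ/2) = 16.559064/sin(38.0296°) = 26.878639
C = V + |VC|·bis = (49.2471,4.4182)
T_A = V + ((C−V)·d_A)·d_A = V + 21.1721·d_A = (36.2443,-5.8350)
T_B = V + ((C−V)·d_B)·d_B = V + 21.1721·d_B = (42.4286,19.5082)
sweep = 180° − θ = 103.9409°

center=(49.2471,4.4182) T_A=(36.2443,-5.8350) T_B=(42.4286,19.5082) sweep=103.9409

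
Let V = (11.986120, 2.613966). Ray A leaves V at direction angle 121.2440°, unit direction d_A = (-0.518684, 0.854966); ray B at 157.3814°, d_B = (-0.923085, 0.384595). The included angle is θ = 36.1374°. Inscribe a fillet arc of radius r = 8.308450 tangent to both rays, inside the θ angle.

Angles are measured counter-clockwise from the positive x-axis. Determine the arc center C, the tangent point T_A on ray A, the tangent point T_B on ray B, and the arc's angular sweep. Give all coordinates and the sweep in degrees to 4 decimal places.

center=(-8.3266,20.0778) T_A=(-1.2231,24.3873) T_B=(-11.5219,12.4084) sweep=143.8626

bisector direction at 139.3127° = (-0.758279,0.651930)
center distance |VC| = r/sin(θ/2) = 8.308450/sin(18.0687°) = 26.787874
C = V + |VC|·bis = (-8.3266,20.0778)
T_A = V + ((C−V)·d_A)·d_A = V + 25.4668·d_A = (-1.2231,24.3873)
T_B = V + ((C−V)·d_B)·d_B = V + 25.4668·d_B = (-11.5219,12.4084)
sweep = 180° − θ = 143.8626°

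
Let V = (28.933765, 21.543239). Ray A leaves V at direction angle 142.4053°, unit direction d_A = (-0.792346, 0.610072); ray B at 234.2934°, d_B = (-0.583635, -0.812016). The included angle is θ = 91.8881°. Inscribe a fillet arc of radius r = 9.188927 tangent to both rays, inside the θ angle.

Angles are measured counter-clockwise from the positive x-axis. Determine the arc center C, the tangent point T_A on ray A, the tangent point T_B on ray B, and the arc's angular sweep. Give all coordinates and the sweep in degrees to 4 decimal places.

center=(16.2831,19.6866) T_A=(21.8890,26.9674) T_B=(23.7447,14.3236) sweep=88.1119

bisector direction at 188.3494° = (-0.989401,-0.145208)
center distance |VC| = r/sin(θ/2) = 9.188927/sin(45.9440°) = 12.786175
C = V + |VC|·bis = (16.2831,19.6866)
T_A = V + ((C−V)·d_A)·d_A = V + 8.8910·d_A = (21.8890,26.9674)
T_B = V + ((C−V)·d_B)·d_B = V + 8.8910·d_B = (23.7447,14.3236)
sweep = 180° − θ = 88.1119°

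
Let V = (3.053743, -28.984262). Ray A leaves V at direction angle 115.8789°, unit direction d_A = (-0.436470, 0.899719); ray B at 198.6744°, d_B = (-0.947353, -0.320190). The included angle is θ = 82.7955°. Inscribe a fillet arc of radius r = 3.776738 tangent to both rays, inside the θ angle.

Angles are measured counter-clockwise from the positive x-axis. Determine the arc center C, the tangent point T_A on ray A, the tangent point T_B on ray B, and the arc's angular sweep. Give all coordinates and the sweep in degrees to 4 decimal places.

center=(-2.2142,-26.7781) T_A=(1.1838,-25.1297) T_B=(-1.0049,-30.3560) sweep=97.2045

bisector direction at 157.2766° = (-0.922381,0.386282)
center distance |VC| = r/sin(θ/2) = 3.776738/sin(41.3978°) = 5.711233
C = V + |VC|·bis = (-2.2142,-26.7781)
T_A = V + ((C−V)·d_A)·d_A = V + 4.2842·d_A = (1.1838,-25.1297)
T_B = V + ((C−V)·d_B)·d_B = V + 4.2842·d_B = (-1.0049,-30.3560)
sweep = 180° − θ = 97.2045°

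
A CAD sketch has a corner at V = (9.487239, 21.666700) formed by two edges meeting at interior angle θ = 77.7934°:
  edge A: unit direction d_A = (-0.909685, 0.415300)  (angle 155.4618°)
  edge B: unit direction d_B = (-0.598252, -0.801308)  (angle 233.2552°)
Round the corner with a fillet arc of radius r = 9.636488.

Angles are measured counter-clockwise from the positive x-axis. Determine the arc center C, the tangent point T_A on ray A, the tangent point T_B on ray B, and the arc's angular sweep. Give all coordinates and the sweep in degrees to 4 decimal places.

center=(-5.3801,17.8609) T_A=(-1.3781,26.6271) T_B=(2.3417,12.0958) sweep=102.2066

bisector direction at 194.3585° = (-0.968763,-0.247988)
center distance |VC| = r/sin(θ/2) = 9.636488/sin(38.8967°) = 15.346724
C = V + |VC|·bis = (-5.3801,17.8609)
T_A = V + ((C−V)·d_A)·d_A = V + 11.9440·d_A = (-1.3781,26.6271)
T_B = V + ((C−V)·d_B)·d_B = V + 11.9440·d_B = (2.3417,12.0958)
sweep = 180° − θ = 102.2066°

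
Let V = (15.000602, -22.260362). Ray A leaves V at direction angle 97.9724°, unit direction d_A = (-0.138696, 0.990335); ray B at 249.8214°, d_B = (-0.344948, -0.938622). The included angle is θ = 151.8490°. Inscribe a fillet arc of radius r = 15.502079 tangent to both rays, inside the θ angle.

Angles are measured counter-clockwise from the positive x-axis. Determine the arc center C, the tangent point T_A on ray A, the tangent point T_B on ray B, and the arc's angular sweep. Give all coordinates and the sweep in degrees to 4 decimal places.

bisector direction at 173.8969° = (-0.994332,0.106318)
center distance |VC| = r/sin(θ/2) = 15.502079/sin(75.9245°) = 15.981919
C = V + |VC|·bis = (-0.8907,-20.5612)
T_A = V + ((C−V)·d_A)·d_A = V + 3.8868·d_A = (14.4615,-18.4111)
T_B = V + ((C−V)·d_B)·d_B = V + 3.8868·d_B = (13.6599,-25.9086)
sweep = 180° − θ = 28.1510°

center=(-0.8907,-20.5612) T_A=(14.4615,-18.4111) T_B=(13.6599,-25.9086) sweep=28.1510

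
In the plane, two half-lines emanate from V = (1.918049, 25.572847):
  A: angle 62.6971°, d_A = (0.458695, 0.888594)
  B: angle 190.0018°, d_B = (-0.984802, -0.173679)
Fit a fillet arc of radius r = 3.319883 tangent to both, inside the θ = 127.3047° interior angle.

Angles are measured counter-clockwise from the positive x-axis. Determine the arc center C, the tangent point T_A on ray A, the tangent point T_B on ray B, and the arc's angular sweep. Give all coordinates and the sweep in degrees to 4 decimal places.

center=(-0.2778,28.5567) T_A=(2.6722,27.0339) T_B=(0.2988,25.2873) sweep=52.6953

bisector direction at 126.3494° = (-0.592709,0.805417)
center distance |VC| = r/sin(θ/2) = 3.319883/sin(63.6523°) = 3.704740
C = V + |VC|·bis = (-0.2778,28.5567)
T_A = V + ((C−V)·d_A)·d_A = V + 1.6442·d_A = (2.6722,27.0339)
T_B = V + ((C−V)·d_B)·d_B = V + 1.6442·d_B = (0.2988,25.2873)
sweep = 180° − θ = 52.6953°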